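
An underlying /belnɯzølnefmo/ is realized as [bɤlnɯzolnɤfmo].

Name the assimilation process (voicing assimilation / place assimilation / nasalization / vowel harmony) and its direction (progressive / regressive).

/e/→[ɤ] /ø/→[o] /e/→[ɤ].
Vowels agree with the last vowel, so the harmony is regressive.

vowel harmony, regressive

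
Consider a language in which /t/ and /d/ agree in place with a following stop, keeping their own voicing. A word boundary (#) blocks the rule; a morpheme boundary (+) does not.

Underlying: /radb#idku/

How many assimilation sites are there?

2

/d/ before /b/ (labial) → [b]
/d/ before /k/ (velar) → [g]
2 segments change.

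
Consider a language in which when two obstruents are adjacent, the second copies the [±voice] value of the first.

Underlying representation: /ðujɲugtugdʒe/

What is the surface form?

/t/ after /g/ (voiced) → [d]

[ðujɲugdugdʒe]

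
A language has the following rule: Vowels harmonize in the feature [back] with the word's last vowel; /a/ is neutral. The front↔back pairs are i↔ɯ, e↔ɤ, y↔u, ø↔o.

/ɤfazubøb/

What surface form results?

/ɤ/ harmonizes with /ø/ ([-back]) → [e]
/u/ harmonizes with /ø/ ([-back]) → [y]

[efazybøb]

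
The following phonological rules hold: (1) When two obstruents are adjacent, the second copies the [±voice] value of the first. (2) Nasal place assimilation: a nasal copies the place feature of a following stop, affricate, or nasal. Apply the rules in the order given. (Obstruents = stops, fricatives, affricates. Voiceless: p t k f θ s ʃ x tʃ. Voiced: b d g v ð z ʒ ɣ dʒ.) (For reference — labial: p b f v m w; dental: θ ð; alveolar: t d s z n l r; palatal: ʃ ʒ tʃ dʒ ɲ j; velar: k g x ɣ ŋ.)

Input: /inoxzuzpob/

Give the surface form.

[inoxsuzbob]

Rule 1: /z/ after /x/ (voiceless) → [s]
Rule 1: /p/ after /z/ (voiced) → [b]
After rule 1: inoxsuzbob
Rule 2: no segment meets the rule's conditions; no change.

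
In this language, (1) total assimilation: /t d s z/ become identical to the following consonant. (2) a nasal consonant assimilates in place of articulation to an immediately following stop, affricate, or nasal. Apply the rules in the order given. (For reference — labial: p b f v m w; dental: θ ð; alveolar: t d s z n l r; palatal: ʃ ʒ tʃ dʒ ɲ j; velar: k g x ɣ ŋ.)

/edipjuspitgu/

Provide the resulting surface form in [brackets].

[edipjuppiggu]

Rule 1: /s/ before /p/ → [p] (total assimilation)
Rule 1: /t/ before /g/ → [g] (total assimilation)
After rule 1: edipjuppiggu
Rule 2: no segment meets the rule's conditions; no change.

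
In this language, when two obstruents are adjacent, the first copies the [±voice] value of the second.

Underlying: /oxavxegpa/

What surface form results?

/v/ before /x/ (voiceless) → [f]
/g/ before /p/ (voiceless) → [k]

[oxafxekpa]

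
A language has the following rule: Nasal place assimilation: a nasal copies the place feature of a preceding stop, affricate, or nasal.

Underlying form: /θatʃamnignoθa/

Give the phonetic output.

[θatʃammigŋoθa]

/n/ after /m/ (labial) → [m]
/n/ after /g/ (velar) → [ŋ]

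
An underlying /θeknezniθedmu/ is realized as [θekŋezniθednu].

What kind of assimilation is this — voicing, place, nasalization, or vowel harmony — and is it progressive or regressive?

/n/→[ŋ] /m/→[n].
Each target copies a feature from the preceding segment, so the direction is progressive.

place assimilation, progressive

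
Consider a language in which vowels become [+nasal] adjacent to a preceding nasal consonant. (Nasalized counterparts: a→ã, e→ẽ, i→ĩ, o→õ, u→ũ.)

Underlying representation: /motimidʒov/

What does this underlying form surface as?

/o/ after nasal /m/ → [õ]
/i/ after nasal /m/ → [ĩ]

[mõtimĩdʒov]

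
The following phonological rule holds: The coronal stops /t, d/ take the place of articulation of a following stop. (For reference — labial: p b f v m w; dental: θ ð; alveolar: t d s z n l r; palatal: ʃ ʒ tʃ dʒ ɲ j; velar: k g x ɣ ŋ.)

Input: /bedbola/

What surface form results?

/d/ before /b/ (labial) → [b]

[bebbola]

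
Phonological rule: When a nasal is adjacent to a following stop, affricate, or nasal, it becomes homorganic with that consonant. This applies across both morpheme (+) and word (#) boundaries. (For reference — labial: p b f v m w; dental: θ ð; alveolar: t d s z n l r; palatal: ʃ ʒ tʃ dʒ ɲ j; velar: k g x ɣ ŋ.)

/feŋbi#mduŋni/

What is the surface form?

/ŋ/ before /b/ (labial) → [m]
/m/ before /d/ (alveolar) → [n]
/ŋ/ before /n/ (alveolar) → [n]

[fembi#ndunni]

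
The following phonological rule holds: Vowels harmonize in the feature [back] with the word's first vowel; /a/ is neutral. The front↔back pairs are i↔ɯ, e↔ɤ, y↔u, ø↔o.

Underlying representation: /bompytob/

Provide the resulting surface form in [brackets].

[bomputob]

/y/ harmonizes with /o/ ([+back]) → [u]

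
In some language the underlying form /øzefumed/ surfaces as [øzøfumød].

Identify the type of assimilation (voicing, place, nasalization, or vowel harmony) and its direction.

/e/→[ø] /e/→[ø].
Vowels agree with the first vowel, so the harmony is progressive.

vowel harmony, progressive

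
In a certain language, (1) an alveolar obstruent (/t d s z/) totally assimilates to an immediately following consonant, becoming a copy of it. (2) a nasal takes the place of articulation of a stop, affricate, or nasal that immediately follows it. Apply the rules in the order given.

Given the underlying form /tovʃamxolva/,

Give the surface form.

Rule 1: no segment meets the rule's conditions; no change.
After rule 1: tovʃamxolva
Rule 2: no segment meets the rule's conditions; no change.

[tovʃamxolva]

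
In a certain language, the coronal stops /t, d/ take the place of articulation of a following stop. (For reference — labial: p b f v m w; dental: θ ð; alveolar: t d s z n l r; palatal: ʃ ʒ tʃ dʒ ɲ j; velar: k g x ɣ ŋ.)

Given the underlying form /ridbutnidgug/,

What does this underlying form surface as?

/d/ before /b/ (labial) → [b]
/d/ before /g/ (velar) → [g]

[ribbutniggug]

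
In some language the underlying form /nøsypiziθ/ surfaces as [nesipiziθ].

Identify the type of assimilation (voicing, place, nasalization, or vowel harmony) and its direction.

vowel harmony, regressive

/ø/→[e] /y/→[i].
Vowels agree with the last vowel, so the harmony is regressive.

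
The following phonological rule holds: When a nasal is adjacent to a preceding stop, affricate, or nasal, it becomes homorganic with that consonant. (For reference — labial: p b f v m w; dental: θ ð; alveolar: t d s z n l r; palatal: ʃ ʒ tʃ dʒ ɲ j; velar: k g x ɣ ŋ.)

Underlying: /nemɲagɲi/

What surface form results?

[nemmagŋi]

/ɲ/ after /m/ (labial) → [m]
/ɲ/ after /g/ (velar) → [ŋ]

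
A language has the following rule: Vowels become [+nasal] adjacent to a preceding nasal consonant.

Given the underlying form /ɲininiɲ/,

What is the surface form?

[ɲĩnĩnĩɲ]

/i/ after nasal /ɲ/ → [ĩ]
/i/ after nasal /n/ → [ĩ]
/i/ after nasal /n/ → [ĩ]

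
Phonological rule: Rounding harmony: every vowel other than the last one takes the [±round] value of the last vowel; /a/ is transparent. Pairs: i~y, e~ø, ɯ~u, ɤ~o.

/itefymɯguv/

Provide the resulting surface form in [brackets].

/i/ harmonizes with /u/ ([+round]) → [y]
/e/ harmonizes with /u/ ([+round]) → [ø]
/ɯ/ harmonizes with /u/ ([+round]) → [u]

[ytøfymuguv]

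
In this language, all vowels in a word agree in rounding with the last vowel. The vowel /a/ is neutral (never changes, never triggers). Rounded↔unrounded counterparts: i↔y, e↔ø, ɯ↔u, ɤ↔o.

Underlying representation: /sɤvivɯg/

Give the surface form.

no segment meets the rule's conditions; no change.

[sɤvivɯg]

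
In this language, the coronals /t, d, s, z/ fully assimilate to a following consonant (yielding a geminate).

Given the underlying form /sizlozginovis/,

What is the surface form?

[sillogginovis]

/z/ before /l/ → [l] (total assimilation)
/z/ before /g/ → [g] (total assimilation)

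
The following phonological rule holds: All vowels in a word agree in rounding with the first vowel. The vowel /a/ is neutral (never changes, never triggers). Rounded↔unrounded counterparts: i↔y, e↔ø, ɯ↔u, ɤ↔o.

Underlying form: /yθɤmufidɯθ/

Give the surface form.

/ɤ/ harmonizes with /y/ ([+round]) → [o]
/i/ harmonizes with /y/ ([+round]) → [y]
/ɯ/ harmonizes with /y/ ([+round]) → [u]

[yθomufyduθ]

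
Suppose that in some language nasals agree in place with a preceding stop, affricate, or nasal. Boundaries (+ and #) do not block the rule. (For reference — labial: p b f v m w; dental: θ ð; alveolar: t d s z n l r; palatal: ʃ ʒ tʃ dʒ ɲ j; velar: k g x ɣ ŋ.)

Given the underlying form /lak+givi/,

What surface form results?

no segment meets the rule's conditions; no change.

[lak+givi]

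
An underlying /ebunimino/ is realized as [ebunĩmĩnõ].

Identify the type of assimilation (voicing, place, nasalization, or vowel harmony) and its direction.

nasalization, progressive

/i/→[ĩ] /i/→[ĩ] /o/→[õ].
Each target copies a feature from the preceding segment, so the direction is progressive.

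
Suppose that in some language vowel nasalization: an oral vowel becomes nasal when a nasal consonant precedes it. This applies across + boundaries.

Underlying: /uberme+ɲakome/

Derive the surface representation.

/e/ after nasal /m/ → [ẽ]
/a/ after nasal /ɲ/ → [ã]
/e/ after nasal /m/ → [ẽ]

[ubermẽ+ɲãkomẽ]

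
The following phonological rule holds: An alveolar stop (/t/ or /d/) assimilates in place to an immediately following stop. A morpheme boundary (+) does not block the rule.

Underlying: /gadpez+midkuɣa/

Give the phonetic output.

/d/ before /p/ (labial) → [b]
/d/ before /k/ (velar) → [g]

[gabpez+migkuɣa]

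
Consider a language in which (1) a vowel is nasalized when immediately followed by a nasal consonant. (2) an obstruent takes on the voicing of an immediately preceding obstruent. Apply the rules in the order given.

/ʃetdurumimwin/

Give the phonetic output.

Rule 1: /u/ before nasal /m/ → [ũ]
Rule 1: /i/ before nasal /m/ → [ĩ]
Rule 1: /i/ before nasal /n/ → [ĩ]
After rule 1: ʃetdurũmĩmwĩn
Rule 2: /d/ after /t/ (voiceless) → [t]

[ʃetturũmĩmwĩn]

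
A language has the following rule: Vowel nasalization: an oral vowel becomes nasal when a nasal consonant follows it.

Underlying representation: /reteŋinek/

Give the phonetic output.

/e/ before nasal /ŋ/ → [ẽ]
/i/ before nasal /n/ → [ĩ]

[retẽŋĩnek]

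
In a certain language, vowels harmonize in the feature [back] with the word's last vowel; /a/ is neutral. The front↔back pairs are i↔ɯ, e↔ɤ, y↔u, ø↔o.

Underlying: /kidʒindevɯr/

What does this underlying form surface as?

[kɯdʒɯndɤvɯr]

/i/ harmonizes with /ɯ/ ([+back]) → [ɯ]
/i/ harmonizes with /ɯ/ ([+back]) → [ɯ]
/e/ harmonizes with /ɯ/ ([+back]) → [ɤ]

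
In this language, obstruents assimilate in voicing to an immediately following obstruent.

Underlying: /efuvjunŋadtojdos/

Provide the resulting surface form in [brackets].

[efuvjunŋattojdos]

/d/ before /t/ (voiceless) → [t]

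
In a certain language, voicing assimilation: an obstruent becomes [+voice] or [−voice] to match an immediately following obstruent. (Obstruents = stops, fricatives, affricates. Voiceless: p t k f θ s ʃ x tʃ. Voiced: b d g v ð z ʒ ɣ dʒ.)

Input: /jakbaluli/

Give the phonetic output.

[jagbaluli]

/k/ before /b/ (voiced) → [g]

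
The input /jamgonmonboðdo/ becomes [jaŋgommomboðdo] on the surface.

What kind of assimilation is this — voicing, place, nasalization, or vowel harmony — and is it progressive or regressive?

/m/→[ŋ] /n/→[m] /n/→[m].
Each target copies a feature from the following segment, so the direction is regressive.

place assimilation, regressive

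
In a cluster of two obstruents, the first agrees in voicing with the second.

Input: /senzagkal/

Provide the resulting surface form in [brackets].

/g/ before /k/ (voiceless) → [k]

[senzakkal]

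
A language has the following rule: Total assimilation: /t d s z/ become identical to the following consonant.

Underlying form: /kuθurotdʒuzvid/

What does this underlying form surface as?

[kuθurodʒdʒuvvid]

/t/ before /dʒ/ → [dʒ] (total assimilation)
/z/ before /v/ → [v] (total assimilation)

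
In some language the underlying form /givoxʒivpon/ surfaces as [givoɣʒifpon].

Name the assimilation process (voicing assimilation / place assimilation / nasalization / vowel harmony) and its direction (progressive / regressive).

voicing assimilation, regressive

/x/→[ɣ] /v/→[f].
Each target copies a feature from the following segment, so the direction is regressive.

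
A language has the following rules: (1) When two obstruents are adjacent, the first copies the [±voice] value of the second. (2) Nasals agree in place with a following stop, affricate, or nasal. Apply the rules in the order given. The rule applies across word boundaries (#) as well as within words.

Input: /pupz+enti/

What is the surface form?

Rule 1: /p/ before /z/ (voiced) → [b]
After rule 1: pubz+enti
Rule 2: no segment meets the rule's conditions; no change.

[pubz+enti]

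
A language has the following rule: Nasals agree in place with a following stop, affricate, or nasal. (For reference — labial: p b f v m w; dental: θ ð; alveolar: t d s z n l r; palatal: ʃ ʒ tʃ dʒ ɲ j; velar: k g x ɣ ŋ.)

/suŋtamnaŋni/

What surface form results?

/ŋ/ before /t/ (alveolar) → [n]
/m/ before /n/ (alveolar) → [n]
/ŋ/ before /n/ (alveolar) → [n]

[suntannanni]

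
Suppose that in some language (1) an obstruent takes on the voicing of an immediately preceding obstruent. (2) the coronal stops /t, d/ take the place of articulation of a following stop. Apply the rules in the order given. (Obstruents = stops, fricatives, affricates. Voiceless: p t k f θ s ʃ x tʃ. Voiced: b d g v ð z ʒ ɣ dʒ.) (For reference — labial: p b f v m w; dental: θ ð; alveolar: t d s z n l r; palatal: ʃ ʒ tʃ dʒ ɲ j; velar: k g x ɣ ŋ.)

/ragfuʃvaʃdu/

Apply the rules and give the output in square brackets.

Rule 1: /f/ after /g/ (voiced) → [v]
Rule 1: /v/ after /ʃ/ (voiceless) → [f]
Rule 1: /d/ after /ʃ/ (voiceless) → [t]
After rule 1: ragvuʃfaʃtu
Rule 2: no segment meets the rule's conditions; no change.

[ragvuʃfaʃtu]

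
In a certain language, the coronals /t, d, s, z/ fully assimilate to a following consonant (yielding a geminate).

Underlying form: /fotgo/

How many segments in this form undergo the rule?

1

/t/ before /g/ → [g] (total assimilation)
1 segment changes.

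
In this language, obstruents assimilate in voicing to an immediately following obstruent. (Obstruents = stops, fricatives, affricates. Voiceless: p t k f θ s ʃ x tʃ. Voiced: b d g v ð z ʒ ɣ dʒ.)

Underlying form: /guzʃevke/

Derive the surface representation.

[gusʃefke]

/z/ before /ʃ/ (voiceless) → [s]
/v/ before /k/ (voiceless) → [f]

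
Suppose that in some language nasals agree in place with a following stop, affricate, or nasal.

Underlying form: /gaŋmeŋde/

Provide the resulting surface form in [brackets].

[gammende]

/ŋ/ before /m/ (labial) → [m]
/ŋ/ before /d/ (alveolar) → [n]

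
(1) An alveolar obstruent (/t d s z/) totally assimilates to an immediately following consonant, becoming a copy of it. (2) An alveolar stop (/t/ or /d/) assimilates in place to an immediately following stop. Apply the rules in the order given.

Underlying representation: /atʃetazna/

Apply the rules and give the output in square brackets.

[atʃetanna]

Rule 1: /z/ before /n/ → [n] (total assimilation)
After rule 1: atʃetanna
Rule 2: no segment meets the rule's conditions; no change.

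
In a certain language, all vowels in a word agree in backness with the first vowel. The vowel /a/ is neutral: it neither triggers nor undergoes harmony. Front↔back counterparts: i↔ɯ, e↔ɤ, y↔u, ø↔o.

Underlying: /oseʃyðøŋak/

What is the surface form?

/e/ harmonizes with /o/ ([+back]) → [ɤ]
/y/ harmonizes with /o/ ([+back]) → [u]
/ø/ harmonizes with /o/ ([+back]) → [o]

[osɤʃuðoŋak]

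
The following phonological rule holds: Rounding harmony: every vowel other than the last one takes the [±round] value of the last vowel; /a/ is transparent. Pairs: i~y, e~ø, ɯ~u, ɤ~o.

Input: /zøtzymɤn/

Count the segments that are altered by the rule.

2

/ø/ harmonizes with /ɤ/ ([-round]) → [e]
/y/ harmonizes with /ɤ/ ([-round]) → [i]
2 segments change.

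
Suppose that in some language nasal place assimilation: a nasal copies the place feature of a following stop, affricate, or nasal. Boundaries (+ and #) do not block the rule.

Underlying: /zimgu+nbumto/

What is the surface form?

[ziŋgu+mbunto]

/m/ before /g/ (velar) → [ŋ]
/n/ before /b/ (labial) → [m]
/m/ before /t/ (alveolar) → [n]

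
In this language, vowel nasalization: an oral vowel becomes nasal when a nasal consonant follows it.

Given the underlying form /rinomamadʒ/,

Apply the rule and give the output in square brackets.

[rĩnõmãmadʒ]

/i/ before nasal /n/ → [ĩ]
/o/ before nasal /m/ → [õ]
/a/ before nasal /m/ → [ã]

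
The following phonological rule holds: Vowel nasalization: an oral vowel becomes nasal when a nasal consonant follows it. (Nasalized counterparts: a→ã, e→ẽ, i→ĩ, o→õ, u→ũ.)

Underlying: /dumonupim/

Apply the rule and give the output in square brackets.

/u/ before nasal /m/ → [ũ]
/o/ before nasal /n/ → [õ]
/i/ before nasal /m/ → [ĩ]

[dũmõnupĩm]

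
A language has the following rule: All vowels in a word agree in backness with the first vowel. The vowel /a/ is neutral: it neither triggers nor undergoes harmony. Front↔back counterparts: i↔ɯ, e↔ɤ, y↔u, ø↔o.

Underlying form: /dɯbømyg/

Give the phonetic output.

/ø/ harmonizes with /ɯ/ ([+back]) → [o]
/y/ harmonizes with /ɯ/ ([+back]) → [u]

[dɯbomug]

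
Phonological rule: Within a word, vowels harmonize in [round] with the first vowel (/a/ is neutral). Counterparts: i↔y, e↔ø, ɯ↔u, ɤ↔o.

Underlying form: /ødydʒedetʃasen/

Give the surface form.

[ødydʒødøtʃasøn]

/e/ harmonizes with /ø/ ([+round]) → [ø]
/e/ harmonizes with /ø/ ([+round]) → [ø]
/e/ harmonizes with /ø/ ([+round]) → [ø]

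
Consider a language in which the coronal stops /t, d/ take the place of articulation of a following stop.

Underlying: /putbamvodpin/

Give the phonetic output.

/t/ before /b/ (labial) → [p]
/d/ before /p/ (labial) → [b]

[pupbamvobpin]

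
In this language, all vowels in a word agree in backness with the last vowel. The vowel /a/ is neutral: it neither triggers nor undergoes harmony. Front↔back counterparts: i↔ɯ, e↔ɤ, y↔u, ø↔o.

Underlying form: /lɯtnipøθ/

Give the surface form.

[litnipøθ]

/ɯ/ harmonizes with /ø/ ([-back]) → [i]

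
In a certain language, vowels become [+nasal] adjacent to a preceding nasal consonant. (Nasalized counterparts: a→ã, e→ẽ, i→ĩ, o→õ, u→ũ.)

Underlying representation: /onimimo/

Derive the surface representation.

/i/ after nasal /n/ → [ĩ]
/i/ after nasal /m/ → [ĩ]
/o/ after nasal /m/ → [õ]

[onĩmĩmõ]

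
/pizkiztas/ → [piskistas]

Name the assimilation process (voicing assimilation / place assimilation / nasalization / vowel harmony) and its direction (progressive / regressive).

/z/→[s] /z/→[s].
Each target copies a feature from the following segment, so the direction is regressive.

voicing assimilation, regressive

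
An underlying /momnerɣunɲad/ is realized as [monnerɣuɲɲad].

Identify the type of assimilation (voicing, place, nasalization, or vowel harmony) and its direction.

place assimilation, regressive

/m/→[n] /n/→[ɲ].
Each target copies a feature from the following segment, so the direction is regressive.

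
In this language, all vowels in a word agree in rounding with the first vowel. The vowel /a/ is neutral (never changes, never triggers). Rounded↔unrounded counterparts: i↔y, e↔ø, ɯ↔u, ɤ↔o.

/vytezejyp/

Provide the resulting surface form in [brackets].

/e/ harmonizes with /y/ ([+round]) → [ø]
/e/ harmonizes with /y/ ([+round]) → [ø]

[vytøzøjyp]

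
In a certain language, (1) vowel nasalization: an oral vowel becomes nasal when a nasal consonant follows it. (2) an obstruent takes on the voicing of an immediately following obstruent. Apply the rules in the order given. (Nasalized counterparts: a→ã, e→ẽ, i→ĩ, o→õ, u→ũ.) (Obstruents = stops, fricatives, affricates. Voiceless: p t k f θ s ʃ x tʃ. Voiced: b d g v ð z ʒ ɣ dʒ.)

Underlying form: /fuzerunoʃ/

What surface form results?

Rule 1: /u/ before nasal /n/ → [ũ]
After rule 1: fuzerũnoʃ
Rule 2: no segment meets the rule's conditions; no change.

[fuzerũnoʃ]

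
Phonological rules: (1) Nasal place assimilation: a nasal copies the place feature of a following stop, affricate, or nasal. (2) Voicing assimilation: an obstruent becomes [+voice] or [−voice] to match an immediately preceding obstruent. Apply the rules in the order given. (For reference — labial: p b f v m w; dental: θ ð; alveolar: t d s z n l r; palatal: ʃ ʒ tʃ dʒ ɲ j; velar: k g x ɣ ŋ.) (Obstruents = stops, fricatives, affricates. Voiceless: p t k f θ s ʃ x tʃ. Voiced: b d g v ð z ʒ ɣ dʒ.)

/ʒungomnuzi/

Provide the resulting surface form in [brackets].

Rule 1: /n/ before /g/ (velar) → [ŋ]
Rule 1: /m/ before /n/ (alveolar) → [n]
After rule 1: ʒuŋgonnuzi
Rule 2: no segment meets the rule's conditions; no change.

[ʒuŋgonnuzi]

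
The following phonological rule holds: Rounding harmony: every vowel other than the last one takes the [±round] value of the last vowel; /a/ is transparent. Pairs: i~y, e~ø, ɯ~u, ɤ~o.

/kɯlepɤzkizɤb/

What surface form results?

no segment meets the rule's conditions; no change.

[kɯlepɤzkizɤb]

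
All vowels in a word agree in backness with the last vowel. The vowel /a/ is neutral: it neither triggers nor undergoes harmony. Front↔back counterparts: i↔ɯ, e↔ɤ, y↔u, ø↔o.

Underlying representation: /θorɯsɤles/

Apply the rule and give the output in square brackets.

/o/ harmonizes with /e/ ([-back]) → [ø]
/ɯ/ harmonizes with /e/ ([-back]) → [i]
/ɤ/ harmonizes with /e/ ([-back]) → [e]

[θøriseles]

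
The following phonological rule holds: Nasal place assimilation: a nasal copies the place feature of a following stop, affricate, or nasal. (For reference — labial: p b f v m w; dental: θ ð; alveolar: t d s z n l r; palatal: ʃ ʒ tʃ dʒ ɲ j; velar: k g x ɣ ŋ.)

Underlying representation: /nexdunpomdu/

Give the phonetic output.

[nexdumpondu]

/n/ before /p/ (labial) → [m]
/m/ before /d/ (alveolar) → [n]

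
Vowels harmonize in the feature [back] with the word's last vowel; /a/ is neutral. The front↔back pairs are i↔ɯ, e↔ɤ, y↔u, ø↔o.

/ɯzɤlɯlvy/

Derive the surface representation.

[izelilvy]

/ɯ/ harmonizes with /y/ ([-back]) → [i]
/ɤ/ harmonizes with /y/ ([-back]) → [e]
/ɯ/ harmonizes with /y/ ([-back]) → [i]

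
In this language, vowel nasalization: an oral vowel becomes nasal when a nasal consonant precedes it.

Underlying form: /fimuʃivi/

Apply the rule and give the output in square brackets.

/u/ after nasal /m/ → [ũ]

[fimũʃivi]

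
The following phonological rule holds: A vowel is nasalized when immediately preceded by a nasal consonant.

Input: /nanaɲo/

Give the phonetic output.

/a/ after nasal /n/ → [ã]
/a/ after nasal /n/ → [ã]
/o/ after nasal /ɲ/ → [õ]

[nãnãɲõ]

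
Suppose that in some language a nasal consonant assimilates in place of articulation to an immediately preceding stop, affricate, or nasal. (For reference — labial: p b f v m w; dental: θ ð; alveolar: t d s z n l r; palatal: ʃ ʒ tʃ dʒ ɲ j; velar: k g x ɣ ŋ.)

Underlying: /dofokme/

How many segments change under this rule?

1

/m/ after /k/ (velar) → [ŋ]
1 segment changes.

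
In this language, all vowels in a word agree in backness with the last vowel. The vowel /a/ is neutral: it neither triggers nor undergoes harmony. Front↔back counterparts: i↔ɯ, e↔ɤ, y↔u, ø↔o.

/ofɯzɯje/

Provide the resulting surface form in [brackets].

/o/ harmonizes with /e/ ([-back]) → [ø]
/ɯ/ harmonizes with /e/ ([-back]) → [i]
/ɯ/ harmonizes with /e/ ([-back]) → [i]

[øfizije]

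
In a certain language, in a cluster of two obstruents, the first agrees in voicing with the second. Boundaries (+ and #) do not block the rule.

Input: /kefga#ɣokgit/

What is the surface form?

/f/ before /g/ (voiced) → [v]
/k/ before /g/ (voiced) → [g]

[kevga#ɣoggit]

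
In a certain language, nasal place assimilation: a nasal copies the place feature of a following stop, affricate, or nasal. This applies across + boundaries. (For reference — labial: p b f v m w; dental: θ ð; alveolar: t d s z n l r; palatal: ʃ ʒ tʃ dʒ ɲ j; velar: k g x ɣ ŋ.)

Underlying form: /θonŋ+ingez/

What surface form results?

/n/ before /ŋ/ (velar) → [ŋ]
/n/ before /g/ (velar) → [ŋ]

[θoŋŋ+iŋgez]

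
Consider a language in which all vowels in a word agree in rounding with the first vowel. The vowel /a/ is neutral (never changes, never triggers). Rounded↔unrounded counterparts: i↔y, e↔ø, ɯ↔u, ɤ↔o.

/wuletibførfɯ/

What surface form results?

/e/ harmonizes with /u/ ([+round]) → [ø]
/i/ harmonizes with /u/ ([+round]) → [y]
/ɯ/ harmonizes with /u/ ([+round]) → [u]

[wuløtybførfu]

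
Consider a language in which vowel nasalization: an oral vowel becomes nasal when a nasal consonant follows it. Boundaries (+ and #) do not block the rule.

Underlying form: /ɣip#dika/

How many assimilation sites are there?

0

No segment meets the rule's conditions.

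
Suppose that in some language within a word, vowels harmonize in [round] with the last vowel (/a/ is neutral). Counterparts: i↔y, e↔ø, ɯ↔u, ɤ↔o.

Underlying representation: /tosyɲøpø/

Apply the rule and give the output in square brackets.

[tosyɲøpø]

no segment meets the rule's conditions; no change.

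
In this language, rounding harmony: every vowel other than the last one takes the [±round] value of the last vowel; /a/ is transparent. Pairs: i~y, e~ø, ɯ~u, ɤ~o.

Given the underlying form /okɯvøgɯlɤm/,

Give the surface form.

[ɤkɯvegɯlɤm]

/o/ harmonizes with /ɤ/ ([-round]) → [ɤ]
/ø/ harmonizes with /ɤ/ ([-round]) → [e]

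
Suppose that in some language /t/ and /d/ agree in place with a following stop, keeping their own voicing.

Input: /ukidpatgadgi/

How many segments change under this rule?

/d/ before /p/ (labial) → [b]
/t/ before /g/ (velar) → [k]
/d/ before /g/ (velar) → [g]
3 segments change.

3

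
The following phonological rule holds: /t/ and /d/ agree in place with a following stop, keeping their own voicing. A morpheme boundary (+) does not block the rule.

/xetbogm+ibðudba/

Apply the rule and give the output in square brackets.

/t/ before /b/ (labial) → [p]
/d/ before /b/ (labial) → [b]

[xepbogm+ibðubba]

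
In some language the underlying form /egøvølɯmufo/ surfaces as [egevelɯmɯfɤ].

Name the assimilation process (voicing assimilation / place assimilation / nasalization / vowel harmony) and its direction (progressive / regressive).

vowel harmony, progressive

/ø/→[e] /ø/→[e] /u/→[ɯ] /o/→[ɤ].
Vowels agree with the first vowel, so the harmony is progressive.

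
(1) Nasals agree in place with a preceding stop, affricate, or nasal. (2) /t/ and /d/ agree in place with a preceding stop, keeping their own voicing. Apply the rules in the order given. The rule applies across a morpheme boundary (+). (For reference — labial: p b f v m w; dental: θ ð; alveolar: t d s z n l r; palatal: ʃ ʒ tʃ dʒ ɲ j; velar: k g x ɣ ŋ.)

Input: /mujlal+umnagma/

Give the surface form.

[mujlal+ummagŋa]

Rule 1: /n/ after /m/ (labial) → [m]
Rule 1: /m/ after /g/ (velar) → [ŋ]
After rule 1: mujlal+ummagŋa
Rule 2: no segment meets the rule's conditions; no change.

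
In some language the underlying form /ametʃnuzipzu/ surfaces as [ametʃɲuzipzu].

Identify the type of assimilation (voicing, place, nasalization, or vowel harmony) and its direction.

place assimilation, progressive

/n/→[ɲ].
Each target copies a feature from the preceding segment, so the direction is progressive.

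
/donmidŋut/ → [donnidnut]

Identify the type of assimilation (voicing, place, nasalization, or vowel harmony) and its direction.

place assimilation, progressive

/m/→[n] /ŋ/→[n].
Each target copies a feature from the preceding segment, so the direction is progressive.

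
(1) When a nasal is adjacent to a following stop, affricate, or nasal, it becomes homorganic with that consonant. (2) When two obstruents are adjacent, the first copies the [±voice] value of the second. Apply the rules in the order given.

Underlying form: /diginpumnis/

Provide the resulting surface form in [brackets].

[digimpunnis]

Rule 1: /n/ before /p/ (labial) → [m]
Rule 1: /m/ before /n/ (alveolar) → [n]
After rule 1: digimpunnis
Rule 2: no segment meets the rule's conditions; no change.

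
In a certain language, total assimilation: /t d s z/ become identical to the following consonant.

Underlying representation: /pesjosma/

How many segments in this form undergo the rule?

/s/ before /j/ → [j] (total assimilation)
/s/ before /m/ → [m] (total assimilation)
2 segments change.

2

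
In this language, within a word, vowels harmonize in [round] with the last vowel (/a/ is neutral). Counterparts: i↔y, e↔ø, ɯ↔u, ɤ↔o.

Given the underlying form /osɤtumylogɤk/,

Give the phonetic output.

/o/ harmonizes with /ɤ/ ([-round]) → [ɤ]
/u/ harmonizes with /ɤ/ ([-round]) → [ɯ]
/y/ harmonizes with /ɤ/ ([-round]) → [i]
/o/ harmonizes with /ɤ/ ([-round]) → [ɤ]

[ɤsɤtɯmilɤgɤk]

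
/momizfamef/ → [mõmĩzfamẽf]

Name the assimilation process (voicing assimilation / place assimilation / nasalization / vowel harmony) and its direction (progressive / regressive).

/o/→[õ] /i/→[ĩ] /e/→[ẽ].
Each target copies a feature from the preceding segment, so the direction is progressive.

nasalization, progressive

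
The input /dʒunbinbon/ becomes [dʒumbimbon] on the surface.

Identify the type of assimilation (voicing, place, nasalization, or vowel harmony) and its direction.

place assimilation, regressive

/n/→[m] /n/→[m].
Each target copies a feature from the following segment, so the direction is regressive.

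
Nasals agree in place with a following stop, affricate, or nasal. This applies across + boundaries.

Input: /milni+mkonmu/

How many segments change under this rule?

2

/m/ before /k/ (velar) → [ŋ]
/n/ before /m/ (labial) → [m]
2 segments change.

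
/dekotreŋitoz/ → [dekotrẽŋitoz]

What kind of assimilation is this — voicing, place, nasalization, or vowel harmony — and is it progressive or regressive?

/e/→[ẽ].
Each target copies a feature from the following segment, so the direction is regressive.

nasalization, regressive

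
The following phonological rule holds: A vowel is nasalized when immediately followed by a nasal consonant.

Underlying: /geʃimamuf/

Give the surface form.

/i/ before nasal /m/ → [ĩ]
/a/ before nasal /m/ → [ã]

[geʃĩmãmuf]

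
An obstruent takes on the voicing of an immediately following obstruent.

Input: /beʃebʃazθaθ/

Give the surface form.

[beʃepʃasθaθ]

/b/ before /ʃ/ (voiceless) → [p]
/z/ before /θ/ (voiceless) → [s]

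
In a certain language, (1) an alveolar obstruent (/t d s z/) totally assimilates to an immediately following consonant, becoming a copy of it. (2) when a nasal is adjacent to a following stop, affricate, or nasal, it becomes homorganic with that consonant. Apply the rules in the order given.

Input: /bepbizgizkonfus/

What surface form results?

[bepbiggikkonfus]

Rule 1: /z/ before /g/ → [g] (total assimilation)
Rule 1: /z/ before /k/ → [k] (total assimilation)
After rule 1: bepbiggikkonfus
Rule 2: no segment meets the rule's conditions; no change.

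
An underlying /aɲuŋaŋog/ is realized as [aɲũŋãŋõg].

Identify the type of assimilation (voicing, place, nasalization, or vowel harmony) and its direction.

nasalization, progressive

/u/→[ũ] /a/→[ã] /o/→[õ].
Each target copies a feature from the preceding segment, so the direction is progressive.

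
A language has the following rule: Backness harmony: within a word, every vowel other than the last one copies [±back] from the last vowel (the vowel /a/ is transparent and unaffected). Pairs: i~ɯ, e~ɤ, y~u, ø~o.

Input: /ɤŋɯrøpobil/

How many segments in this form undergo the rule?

3

/ɤ/ harmonizes with /i/ ([-back]) → [e]
/ɯ/ harmonizes with /i/ ([-back]) → [i]
/o/ harmonizes with /i/ ([-back]) → [ø]
3 segments change.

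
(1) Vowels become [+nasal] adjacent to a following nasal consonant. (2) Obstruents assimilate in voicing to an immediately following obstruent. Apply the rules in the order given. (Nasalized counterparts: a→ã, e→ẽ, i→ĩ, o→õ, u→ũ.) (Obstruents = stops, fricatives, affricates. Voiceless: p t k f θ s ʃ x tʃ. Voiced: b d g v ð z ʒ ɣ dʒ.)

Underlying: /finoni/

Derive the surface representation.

Rule 1: /i/ before nasal /n/ → [ĩ]
Rule 1: /o/ before nasal /n/ → [õ]
After rule 1: fĩnõni
Rule 2: no segment meets the rule's conditions; no change.

[fĩnõni]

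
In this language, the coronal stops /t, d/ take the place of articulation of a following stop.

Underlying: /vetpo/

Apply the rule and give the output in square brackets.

[veppo]

/t/ before /p/ (labial) → [p]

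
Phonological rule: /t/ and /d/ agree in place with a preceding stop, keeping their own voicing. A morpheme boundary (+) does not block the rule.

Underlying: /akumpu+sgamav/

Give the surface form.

[akumpu+sgamav]

no segment meets the rule's conditions; no change.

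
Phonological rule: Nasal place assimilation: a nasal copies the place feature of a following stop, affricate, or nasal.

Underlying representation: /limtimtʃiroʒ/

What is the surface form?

[lintiɲtʃiroʒ]

/m/ before /t/ (alveolar) → [n]
/m/ before /tʃ/ (palatal) → [ɲ]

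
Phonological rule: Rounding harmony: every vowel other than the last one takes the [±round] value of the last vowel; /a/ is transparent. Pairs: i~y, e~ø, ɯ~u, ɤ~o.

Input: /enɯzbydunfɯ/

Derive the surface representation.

[enɯzbidɯnfɯ]

/y/ harmonizes with /ɯ/ ([-round]) → [i]
/u/ harmonizes with /ɯ/ ([-round]) → [ɯ]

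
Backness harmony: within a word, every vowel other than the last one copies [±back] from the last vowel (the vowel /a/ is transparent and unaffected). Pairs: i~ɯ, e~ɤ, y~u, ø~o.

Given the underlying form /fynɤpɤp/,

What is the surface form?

/y/ harmonizes with /ɤ/ ([+back]) → [u]

[funɤpɤp]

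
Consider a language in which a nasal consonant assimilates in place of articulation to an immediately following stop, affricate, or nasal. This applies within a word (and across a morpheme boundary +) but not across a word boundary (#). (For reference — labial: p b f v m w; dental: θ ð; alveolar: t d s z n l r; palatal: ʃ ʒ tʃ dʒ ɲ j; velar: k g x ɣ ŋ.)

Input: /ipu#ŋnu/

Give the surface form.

/ŋ/ before /n/ (alveolar) → [n]

[ipu#nnu]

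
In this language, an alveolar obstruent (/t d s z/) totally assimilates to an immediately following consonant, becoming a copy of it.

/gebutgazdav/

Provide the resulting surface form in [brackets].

[gebuggaddav]

/t/ before /g/ → [g] (total assimilation)
/z/ before /d/ → [d] (total assimilation)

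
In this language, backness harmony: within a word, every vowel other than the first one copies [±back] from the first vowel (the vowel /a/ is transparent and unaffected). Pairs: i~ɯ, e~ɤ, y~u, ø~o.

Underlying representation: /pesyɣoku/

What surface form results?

[pesyɣøky]

/o/ harmonizes with /e/ ([-back]) → [ø]
/u/ harmonizes with /e/ ([-back]) → [y]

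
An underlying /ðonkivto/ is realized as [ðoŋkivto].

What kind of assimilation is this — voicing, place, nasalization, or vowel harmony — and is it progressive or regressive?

place assimilation, regressive

/n/→[ŋ].
Each target copies a feature from the following segment, so the direction is regressive.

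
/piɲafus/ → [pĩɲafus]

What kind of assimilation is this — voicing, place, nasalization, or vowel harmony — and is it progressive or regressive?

/i/→[ĩ].
Each target copies a feature from the following segment, so the direction is regressive.

nasalization, regressive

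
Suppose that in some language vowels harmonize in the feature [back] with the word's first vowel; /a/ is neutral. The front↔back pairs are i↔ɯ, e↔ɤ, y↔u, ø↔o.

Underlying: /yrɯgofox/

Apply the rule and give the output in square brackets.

[yrigøføx]

/ɯ/ harmonizes with /y/ ([-back]) → [i]
/o/ harmonizes with /y/ ([-back]) → [ø]
/o/ harmonizes with /y/ ([-back]) → [ø]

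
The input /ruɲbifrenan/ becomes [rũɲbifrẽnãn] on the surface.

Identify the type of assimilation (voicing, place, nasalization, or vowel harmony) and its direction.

nasalization, regressive

/u/→[ũ] /e/→[ẽ] /a/→[ã].
Each target copies a feature from the following segment, so the direction is regressive.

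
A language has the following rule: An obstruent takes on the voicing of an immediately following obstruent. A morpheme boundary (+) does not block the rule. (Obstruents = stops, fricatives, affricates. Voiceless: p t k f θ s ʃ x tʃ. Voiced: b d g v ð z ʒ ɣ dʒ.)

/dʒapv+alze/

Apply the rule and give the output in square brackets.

/p/ before /v/ (voiced) → [b]

[dʒabv+alze]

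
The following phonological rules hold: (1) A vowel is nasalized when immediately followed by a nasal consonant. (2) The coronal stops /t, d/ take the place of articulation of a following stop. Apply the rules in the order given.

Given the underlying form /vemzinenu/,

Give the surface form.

Rule 1: /e/ before nasal /m/ → [ẽ]
Rule 1: /i/ before nasal /n/ → [ĩ]
Rule 1: /e/ before nasal /n/ → [ẽ]
After rule 1: vẽmzĩnẽnu
Rule 2: no segment meets the rule's conditions; no change.

[vẽmzĩnẽnu]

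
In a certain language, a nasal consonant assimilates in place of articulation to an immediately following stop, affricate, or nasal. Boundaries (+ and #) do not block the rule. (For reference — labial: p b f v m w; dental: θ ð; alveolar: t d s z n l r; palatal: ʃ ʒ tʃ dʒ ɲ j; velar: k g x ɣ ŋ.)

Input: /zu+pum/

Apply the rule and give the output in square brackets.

no segment meets the rule's conditions; no change.

[zu+pum]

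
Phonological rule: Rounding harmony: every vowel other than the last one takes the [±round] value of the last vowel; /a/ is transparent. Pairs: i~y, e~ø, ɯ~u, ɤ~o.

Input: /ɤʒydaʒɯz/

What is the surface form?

[ɤʒidaʒɯz]

/y/ harmonizes with /ɯ/ ([-round]) → [i]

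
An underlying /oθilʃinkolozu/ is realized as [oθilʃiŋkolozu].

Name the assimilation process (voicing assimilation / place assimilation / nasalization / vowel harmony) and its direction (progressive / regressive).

/n/→[ŋ].
Each target copies a feature from the following segment, so the direction is regressive.

place assimilation, regressive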